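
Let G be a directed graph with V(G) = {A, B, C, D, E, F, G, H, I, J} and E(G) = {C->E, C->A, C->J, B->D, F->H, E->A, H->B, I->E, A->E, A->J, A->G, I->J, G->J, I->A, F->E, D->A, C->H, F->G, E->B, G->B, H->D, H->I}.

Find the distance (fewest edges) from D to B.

Distance 0: D.
Distance 1: A.
Distance 2: E, G, J.
Distance 3: B — contains B.

3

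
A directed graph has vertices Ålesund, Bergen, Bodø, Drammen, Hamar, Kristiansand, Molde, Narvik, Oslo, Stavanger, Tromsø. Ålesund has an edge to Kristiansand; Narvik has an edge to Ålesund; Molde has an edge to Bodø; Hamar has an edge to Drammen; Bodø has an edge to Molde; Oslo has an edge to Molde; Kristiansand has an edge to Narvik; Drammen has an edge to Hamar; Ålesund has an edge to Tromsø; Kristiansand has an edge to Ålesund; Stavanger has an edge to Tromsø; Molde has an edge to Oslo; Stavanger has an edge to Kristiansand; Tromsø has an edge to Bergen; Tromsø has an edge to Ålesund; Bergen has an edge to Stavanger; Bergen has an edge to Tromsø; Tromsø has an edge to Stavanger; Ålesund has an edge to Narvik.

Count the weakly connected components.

3

From Ålesund: component {Ålesund, Bergen, Kristiansand, Narvik, Stavanger, Tromsø}.
From Bodø: component {Bodø, Molde, Oslo}.
From Drammen: component {Drammen, Hamar}.
That's 3 components.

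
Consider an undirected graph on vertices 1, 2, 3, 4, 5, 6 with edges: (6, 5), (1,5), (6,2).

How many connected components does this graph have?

From 1: component {1, 2, 5, 6}.
From 3: component {3}.
From 4: component {4}.
That's 3 components.

3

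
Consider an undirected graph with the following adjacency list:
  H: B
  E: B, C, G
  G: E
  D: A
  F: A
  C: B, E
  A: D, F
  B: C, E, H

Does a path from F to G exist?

No

Explore from F.
Distance 1: reach A.
Distance 2: reach D.
The search is exhausted without reaching G; it lies in a different component.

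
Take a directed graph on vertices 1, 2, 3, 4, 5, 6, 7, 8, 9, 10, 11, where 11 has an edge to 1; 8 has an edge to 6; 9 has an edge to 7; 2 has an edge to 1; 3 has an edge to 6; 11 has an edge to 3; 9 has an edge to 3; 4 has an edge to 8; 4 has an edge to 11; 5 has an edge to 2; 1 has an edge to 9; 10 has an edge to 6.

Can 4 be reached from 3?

Explore from 3.
Distance 1: reach 6.
The search from 3 is exhausted; no directed path reaches 4.

No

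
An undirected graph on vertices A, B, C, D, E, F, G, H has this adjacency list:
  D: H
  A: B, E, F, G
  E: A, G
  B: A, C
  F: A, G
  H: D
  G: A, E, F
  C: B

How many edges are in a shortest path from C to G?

Distance 0: C.
Distance 1: B.
Distance 2: A.
Distance 3: E, F, G — contains G.

3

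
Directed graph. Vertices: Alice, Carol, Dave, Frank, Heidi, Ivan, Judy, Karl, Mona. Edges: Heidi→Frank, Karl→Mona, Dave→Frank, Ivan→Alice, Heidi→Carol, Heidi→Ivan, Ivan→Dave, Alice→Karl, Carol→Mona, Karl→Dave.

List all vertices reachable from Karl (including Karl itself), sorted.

Dave, Frank, Karl, Mona

Start at Karl.
Its neighbours: Dave, Mona.
Then their neighbours: Frank.
Nothing further is reachable.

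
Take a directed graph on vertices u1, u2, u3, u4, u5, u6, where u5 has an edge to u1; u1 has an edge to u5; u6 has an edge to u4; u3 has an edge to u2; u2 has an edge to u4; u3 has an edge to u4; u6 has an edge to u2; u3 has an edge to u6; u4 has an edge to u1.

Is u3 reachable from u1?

Explore from u1.
Distance 1: reach u5.
The search from u1 is exhausted; no directed path reaches u3.

No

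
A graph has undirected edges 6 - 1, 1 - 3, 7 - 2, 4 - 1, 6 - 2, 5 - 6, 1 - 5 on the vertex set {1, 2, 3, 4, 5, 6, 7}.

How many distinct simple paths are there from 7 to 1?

7–2–6–1
7–2–6–5–1

2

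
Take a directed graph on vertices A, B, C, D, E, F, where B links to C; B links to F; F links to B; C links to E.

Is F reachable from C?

Explore from C.
Distance 1: reach E.
The search from C is exhausted; no directed path reaches F.

No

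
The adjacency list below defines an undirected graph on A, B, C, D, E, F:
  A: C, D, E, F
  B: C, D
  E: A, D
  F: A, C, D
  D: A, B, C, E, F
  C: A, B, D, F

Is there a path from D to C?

Explore from D.
Distance 1: reach A, B, C, E, F.
Found C.

Yes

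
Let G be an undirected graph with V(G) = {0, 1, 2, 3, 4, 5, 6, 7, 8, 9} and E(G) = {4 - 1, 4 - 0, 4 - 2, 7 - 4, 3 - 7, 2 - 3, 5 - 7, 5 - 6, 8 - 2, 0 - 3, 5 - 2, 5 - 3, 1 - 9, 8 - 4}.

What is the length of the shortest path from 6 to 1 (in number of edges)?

4

Distance 0: 6.
Distance 1: 5.
Distance 2: 2, 3, 7.
Distance 3: 0, 4, 8.
Distance 4: 1 — contains 1.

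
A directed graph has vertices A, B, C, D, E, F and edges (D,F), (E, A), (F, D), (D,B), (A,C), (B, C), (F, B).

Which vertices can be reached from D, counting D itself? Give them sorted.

Start at D.
Its neighbours: B, F.
Then their neighbours: C.
Nothing further is reachable.

B, C, D, F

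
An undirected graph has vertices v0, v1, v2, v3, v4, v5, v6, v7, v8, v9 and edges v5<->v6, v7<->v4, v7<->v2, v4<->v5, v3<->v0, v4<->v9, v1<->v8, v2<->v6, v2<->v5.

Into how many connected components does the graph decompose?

From v0: component {v0, v3}.
From v1: component {v1, v8}.
From v2: component {v2, v4, v5, v6, v7, v9}.
That's 3 components.

3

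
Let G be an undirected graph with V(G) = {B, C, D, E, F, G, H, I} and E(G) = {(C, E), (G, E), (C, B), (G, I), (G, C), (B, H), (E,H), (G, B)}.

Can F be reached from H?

No

Explore from H.
Distance 1: reach B, E.
Distance 2: reach C, G.
Distance 3: reach I.
The search is exhausted without reaching F; it lies in a different component.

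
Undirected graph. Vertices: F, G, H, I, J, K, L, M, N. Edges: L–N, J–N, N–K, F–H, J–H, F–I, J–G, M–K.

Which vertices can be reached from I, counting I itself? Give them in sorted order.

Start at I.
Its neighbours: F.
Then their neighbours: H.
Then next layer: J.
Then next layer: G, N.
Then next layer: K, L.
Then next layer: M.
Every vertex is now reached.

F, G, H, I, J, K, L, M, N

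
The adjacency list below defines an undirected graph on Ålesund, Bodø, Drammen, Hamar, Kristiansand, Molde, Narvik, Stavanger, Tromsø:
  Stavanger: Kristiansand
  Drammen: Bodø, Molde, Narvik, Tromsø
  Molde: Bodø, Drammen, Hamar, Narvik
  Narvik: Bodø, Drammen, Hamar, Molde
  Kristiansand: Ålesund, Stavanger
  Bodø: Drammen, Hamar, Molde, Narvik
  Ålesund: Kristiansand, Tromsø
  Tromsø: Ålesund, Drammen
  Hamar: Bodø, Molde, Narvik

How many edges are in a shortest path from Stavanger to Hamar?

6

Distance 0: Stavanger.
Distance 1: Kristiansand.
Distance 2: Ålesund.
Distance 3: Tromsø.
Distance 4: Drammen.
Distance 5: Bodø, Molde, Narvik.
Distance 6: Hamar — contains Hamar.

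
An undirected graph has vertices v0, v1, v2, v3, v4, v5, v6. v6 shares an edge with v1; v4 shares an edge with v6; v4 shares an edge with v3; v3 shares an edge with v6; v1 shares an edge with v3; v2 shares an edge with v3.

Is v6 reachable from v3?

Explore from v3.
Distance 1: reach v1, v2, v4, v6.
Found v6.

Yes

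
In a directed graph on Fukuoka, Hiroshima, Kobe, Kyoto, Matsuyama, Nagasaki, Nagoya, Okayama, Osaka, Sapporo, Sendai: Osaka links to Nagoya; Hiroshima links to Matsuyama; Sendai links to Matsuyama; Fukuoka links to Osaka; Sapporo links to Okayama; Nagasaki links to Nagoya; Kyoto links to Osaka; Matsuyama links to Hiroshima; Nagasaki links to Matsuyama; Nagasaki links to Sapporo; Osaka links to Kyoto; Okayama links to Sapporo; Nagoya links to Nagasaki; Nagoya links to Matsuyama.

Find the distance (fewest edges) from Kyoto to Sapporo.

Distance 0: Kyoto.
Distance 1: Osaka.
Distance 2: Nagoya.
Distance 3: Matsuyama, Nagasaki.
Distance 4: Hiroshima, Sapporo — contains Sapporo.

4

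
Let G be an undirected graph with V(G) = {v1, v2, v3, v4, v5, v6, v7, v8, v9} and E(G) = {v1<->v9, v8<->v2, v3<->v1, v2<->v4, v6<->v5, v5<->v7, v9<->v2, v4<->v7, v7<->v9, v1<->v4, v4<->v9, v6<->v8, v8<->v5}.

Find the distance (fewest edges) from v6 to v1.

Distance 0: v6.
Distance 1: v5, v8.
Distance 2: v2, v7.
Distance 3: v4, v9.
Distance 4: v1 — contains v1.

4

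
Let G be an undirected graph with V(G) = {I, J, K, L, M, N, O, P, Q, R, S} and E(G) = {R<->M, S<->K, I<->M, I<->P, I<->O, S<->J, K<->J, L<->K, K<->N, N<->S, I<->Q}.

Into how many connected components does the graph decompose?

From I: component {I, M, O, P, Q, R}.
From J: component {J, K, L, N, S}.
That's 2 components.

2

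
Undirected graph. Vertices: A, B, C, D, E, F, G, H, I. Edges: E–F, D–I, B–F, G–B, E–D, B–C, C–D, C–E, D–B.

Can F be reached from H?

H has no edges, so nothing is reachable from it.

No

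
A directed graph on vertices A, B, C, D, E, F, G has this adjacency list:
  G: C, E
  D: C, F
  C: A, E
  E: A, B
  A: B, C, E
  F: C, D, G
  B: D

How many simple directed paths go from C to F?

4

C→A→B→D→F
C→A→E→B→D→F
C→E→A→B→D→F
C→E→B→D→F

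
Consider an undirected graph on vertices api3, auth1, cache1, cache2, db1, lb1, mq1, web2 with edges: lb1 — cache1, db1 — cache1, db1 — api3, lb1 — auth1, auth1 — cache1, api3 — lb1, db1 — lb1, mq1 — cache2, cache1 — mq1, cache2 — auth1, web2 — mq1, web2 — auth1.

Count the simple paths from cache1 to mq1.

cache1–auth1–cache2–mq1
cache1–auth1–web2–mq1
cache1–db1–api3–lb1–auth1–cache2–mq1
cache1–db1–api3–lb1–auth1–web2–mq1
cache1–db1–lb1–auth1–cache2–mq1
cache1–db1–lb1–auth1–web2–mq1
cache1–lb1–auth1–cache2–mq1
cache1–lb1–auth1–web2–mq1
cache1–mq1

9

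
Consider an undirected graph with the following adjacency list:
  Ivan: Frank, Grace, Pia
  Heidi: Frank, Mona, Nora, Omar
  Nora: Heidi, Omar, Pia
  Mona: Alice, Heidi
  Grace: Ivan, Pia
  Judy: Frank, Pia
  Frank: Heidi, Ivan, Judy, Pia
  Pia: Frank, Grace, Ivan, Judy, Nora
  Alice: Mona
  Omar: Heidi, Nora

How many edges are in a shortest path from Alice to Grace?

5

Distance 0: Alice.
Distance 1: Mona.
Distance 2: Heidi.
Distance 3: Frank, Nora, Omar.
Distance 4: Ivan, Judy, Pia.
Distance 5: Grace — contains Grace.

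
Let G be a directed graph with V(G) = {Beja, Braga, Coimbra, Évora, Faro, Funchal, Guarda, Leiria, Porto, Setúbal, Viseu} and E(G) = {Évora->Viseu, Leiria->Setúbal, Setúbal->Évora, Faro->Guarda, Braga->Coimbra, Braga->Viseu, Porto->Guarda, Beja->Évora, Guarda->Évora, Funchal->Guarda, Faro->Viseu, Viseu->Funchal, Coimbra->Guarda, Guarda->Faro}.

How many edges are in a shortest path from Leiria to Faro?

6

Distance 0: Leiria.
Distance 1: Setúbal.
Distance 2: Évora.
Distance 3: Viseu.
Distance 4: Funchal.
Distance 5: Guarda.
Distance 6: Faro — contains Faro.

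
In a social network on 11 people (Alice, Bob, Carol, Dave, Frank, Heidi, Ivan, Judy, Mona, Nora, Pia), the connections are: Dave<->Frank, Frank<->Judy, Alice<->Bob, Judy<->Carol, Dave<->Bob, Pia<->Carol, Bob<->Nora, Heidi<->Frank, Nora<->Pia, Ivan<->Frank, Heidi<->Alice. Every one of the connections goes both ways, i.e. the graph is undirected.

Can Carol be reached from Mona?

No

Mona has no edges, so nothing is reachable from it.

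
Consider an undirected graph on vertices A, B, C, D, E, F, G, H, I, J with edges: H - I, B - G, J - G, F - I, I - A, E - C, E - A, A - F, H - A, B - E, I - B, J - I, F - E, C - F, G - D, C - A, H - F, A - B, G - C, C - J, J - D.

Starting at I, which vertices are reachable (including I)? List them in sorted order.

A, B, C, D, E, F, G, H, I, J

Start at I.
Its neighbours: A, B, F, H, J.
Then their neighbours: C, D, E, G.
Every vertex is now reached.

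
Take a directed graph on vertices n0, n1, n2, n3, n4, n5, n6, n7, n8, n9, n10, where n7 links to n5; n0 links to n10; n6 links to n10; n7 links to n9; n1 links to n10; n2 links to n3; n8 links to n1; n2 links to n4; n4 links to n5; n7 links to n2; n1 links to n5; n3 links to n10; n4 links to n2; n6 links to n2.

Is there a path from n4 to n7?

No

Explore from n4.
Distance 1: reach n2, n5.
Distance 2: reach n3.
Distance 3: reach n10.
The search from n4 is exhausted; no directed path reaches n7.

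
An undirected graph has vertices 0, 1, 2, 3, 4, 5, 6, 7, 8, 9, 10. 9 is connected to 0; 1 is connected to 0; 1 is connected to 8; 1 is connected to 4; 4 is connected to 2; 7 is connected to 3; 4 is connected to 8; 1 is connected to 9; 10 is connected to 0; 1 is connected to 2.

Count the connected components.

From 0: component {0, 1, 2, 4, 8, 9, 10}.
From 3: component {3, 7}.
From 5: component {5}.
From 6: component {6}.
That's 4 components.

4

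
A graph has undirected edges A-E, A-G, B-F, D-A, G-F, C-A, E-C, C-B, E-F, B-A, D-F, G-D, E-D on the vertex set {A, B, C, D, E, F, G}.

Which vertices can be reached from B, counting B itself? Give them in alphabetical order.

Start at B.
Its neighbours: A, C, F.
Then their neighbours: D, E, G.
Every vertex is now reached.

A, B, C, D, E, F, G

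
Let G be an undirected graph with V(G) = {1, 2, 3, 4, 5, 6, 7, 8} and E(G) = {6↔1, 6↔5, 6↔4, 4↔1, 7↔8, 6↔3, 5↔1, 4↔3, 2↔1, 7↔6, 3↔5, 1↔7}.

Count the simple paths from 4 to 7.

15

4–1–5–3–6–7
4–1–5–6–7
4–1–6–7
4–1–7
4–3–5–1–6–7
4–3–5–1–7
4–3–5–6–1–7
4–3–5–6–7
4–3–6–1–7
4–3–6–5–1–7
4–3–6–7
4–6–1–7
4–6–3–5–1–7
4–6–5–1–7
4–6–7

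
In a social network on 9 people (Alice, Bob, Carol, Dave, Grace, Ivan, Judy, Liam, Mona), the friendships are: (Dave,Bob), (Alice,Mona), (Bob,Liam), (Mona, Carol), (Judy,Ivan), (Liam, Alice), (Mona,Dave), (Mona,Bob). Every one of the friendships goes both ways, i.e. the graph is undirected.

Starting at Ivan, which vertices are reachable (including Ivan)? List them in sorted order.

Ivan, Judy

Start at Ivan.
Its neighbours: Judy.
Nothing further is reachable.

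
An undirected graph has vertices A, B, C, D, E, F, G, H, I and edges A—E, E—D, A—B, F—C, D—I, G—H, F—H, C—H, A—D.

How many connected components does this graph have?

From A: component {A, B, D, E, I}.
From C: component {C, F, G, H}.
That's 2 components.

2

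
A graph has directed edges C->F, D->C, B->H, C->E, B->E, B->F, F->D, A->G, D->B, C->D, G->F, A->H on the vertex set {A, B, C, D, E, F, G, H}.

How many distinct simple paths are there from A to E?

A→G→F→D→B→E
A→G→F→D→C→E

2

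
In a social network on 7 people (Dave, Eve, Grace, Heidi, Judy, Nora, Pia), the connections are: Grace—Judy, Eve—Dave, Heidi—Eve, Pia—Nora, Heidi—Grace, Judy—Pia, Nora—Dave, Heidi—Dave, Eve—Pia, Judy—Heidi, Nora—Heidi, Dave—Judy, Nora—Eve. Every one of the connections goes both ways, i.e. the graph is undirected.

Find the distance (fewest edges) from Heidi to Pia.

Distance 0: Heidi.
Distance 1: Dave, Eve, Grace, Judy, Nora.
Distance 2: Pia — contains Pia.

2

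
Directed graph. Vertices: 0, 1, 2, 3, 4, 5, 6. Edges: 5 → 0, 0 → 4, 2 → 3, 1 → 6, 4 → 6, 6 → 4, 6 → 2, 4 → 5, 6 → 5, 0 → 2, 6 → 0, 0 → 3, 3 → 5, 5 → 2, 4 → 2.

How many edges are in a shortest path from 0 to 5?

Distance 0: 0.
Distance 1: 2, 3, 4.
Distance 2: 5, 6 — contains 5.

2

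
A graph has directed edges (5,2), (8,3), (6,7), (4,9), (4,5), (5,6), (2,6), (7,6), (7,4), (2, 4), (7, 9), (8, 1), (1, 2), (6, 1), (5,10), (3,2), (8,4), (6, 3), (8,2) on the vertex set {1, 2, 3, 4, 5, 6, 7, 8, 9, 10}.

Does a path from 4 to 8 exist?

Explore from 4.
Distance 1: reach 5, 9.
Distance 2: reach 2, 6, 10.
Distance 3: reach 1, 3, 7.
The search from 4 is exhausted; no directed path reaches 8.

No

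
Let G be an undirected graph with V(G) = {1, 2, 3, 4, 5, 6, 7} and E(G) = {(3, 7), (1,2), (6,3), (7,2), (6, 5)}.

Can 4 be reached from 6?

Explore from 6.
Distance 1: reach 3, 5.
Distance 2: reach 7.
Distance 3: reach 2.
Distance 4: reach 1.
The search is exhausted without reaching 4; it lies in a different component.

No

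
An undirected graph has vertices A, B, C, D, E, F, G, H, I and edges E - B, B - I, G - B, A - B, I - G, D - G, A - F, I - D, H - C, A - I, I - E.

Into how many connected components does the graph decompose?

2

From A: component {A, B, D, E, F, G, I}.
From C: component {C, H}.
That's 2 components.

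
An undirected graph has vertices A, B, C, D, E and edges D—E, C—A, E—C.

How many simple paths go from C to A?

C–A

1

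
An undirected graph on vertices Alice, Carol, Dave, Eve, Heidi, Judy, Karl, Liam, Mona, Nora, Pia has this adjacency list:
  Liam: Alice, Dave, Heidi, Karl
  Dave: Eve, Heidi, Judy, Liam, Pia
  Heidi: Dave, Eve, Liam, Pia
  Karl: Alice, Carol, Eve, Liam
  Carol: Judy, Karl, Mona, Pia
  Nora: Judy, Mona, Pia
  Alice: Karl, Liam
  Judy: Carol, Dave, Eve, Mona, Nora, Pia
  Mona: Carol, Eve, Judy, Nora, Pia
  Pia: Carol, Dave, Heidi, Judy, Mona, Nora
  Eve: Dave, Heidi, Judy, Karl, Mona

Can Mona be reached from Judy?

Yes

Explore from Judy.
Distance 1: reach Carol, Dave, Eve, Mona, Nora, Pia.
Found Mona.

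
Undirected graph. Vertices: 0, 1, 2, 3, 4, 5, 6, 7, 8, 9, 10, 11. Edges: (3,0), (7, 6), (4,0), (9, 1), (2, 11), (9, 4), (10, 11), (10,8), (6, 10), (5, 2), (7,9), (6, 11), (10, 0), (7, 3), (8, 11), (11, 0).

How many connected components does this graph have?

From 0: component {0, 1, 2, 3, 4, 5, 6, 7, 8, 9, 10, 11}.
That's 1 component.

1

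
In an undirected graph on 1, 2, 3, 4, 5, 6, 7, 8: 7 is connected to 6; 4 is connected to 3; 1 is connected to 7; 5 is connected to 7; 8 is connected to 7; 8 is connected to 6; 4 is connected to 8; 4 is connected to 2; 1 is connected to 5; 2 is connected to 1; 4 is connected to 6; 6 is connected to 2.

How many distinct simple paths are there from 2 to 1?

2–1
2–4–6–7–1
2–4–6–7–5–1
2–4–6–8–7–1
2–4–6–8–7–5–1
2–4–8–6–7–1
2–4–8–6–7–5–1
2–4–8–7–1
2–4–8–7–5–1
2–6–4–8–7–1
2–6–4–8–7–5–1
2–6–7–1
2–6–7–5–1
2–6–8–7–1
2–6–8–7–5–1

15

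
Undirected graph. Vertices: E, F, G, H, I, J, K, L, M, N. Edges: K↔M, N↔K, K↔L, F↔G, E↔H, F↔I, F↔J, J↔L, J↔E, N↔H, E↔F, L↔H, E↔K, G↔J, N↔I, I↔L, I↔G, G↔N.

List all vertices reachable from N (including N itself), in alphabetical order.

Start at N.
Its neighbours: G, H, I, K.
Then their neighbours: E, F, J, L, M.
Every vertex is now reached.

E, F, G, H, I, J, K, L, M, N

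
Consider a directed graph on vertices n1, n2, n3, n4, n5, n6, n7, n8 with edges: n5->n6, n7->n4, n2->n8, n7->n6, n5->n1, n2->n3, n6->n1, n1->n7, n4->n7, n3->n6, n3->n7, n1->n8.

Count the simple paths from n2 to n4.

2

n2→n3→n6→n1→n7→n4
n2→n3→n7→n4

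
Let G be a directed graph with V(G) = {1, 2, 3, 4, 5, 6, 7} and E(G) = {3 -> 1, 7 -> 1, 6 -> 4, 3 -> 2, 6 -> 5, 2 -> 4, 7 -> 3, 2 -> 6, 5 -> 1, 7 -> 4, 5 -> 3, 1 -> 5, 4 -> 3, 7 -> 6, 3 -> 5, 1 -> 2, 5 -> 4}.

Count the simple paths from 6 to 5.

3

6→4→3→1→5
6→4→3→5
6→5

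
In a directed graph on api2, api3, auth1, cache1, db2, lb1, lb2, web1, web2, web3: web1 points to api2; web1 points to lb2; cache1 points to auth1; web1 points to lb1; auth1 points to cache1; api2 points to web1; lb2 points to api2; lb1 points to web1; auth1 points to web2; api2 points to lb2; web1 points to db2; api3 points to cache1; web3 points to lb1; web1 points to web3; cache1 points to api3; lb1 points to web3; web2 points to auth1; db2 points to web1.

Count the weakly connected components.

2

From api2: component {api2, db2, lb1, lb2, web1, web3}.
From api3: component {api3, auth1, cache1, web2}.
That's 2 components.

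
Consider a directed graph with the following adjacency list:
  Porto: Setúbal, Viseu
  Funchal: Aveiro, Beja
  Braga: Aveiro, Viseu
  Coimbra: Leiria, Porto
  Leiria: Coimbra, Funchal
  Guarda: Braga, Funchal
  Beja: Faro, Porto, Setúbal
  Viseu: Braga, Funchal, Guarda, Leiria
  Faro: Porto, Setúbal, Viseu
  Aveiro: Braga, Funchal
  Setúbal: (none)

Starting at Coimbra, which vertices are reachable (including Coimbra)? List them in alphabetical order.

Start at Coimbra.
Its neighbours: Leiria, Porto.
Then their neighbours: Funchal, Setúbal, Viseu.
Then next layer: Aveiro, Beja, Braga, Guarda.
Then next layer: Faro.
Every vertex is now reached.

Aveiro, Beja, Braga, Coimbra, Faro, Funchal, Guarda, Leiria, Porto, Setúbal, Viseu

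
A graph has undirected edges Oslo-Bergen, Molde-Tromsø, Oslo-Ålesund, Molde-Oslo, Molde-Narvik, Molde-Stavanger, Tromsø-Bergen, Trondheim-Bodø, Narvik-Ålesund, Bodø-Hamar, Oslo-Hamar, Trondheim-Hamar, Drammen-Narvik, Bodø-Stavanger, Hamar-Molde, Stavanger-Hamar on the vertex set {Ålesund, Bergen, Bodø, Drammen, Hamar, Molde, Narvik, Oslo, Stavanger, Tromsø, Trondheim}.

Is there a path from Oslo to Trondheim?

Explore from Oslo.
Distance 1: reach Ålesund, Bergen, Hamar, Molde.
Distance 2: reach Bodø, Narvik, Stavanger, Tromsø, Trondheim.
Found Trondheim.

Yes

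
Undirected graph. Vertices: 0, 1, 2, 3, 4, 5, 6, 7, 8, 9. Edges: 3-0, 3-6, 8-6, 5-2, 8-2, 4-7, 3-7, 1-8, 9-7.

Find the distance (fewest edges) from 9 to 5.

6

Distance 0: 9.
Distance 1: 7.
Distance 2: 3, 4.
Distance 3: 0, 6.
Distance 4: 8.
Distance 5: 1, 2.
Distance 6: 5 — contains 5.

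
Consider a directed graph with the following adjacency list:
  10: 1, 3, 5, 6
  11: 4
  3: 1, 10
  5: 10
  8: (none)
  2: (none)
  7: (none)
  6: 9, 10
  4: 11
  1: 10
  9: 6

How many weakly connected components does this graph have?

From 1: component {1, 3, 5, 6, 9, 10}.
From 2: component {2}.
From 4: component {4, 11}.
From 7: component {7}.
From 8: component {8}.
That's 5 components.

5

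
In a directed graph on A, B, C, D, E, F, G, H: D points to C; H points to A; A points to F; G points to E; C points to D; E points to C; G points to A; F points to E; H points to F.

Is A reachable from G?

Yes

Explore from G.
Distance 1: reach A, E.
Found A.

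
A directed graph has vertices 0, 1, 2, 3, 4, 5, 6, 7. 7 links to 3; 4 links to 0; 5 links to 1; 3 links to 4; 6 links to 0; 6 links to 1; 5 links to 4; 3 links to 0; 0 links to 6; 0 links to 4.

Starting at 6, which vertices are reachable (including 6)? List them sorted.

0, 1, 4, 6

Start at 6.
Its neighbours: 0, 1.
Then their neighbours: 4.
Nothing further is reachable.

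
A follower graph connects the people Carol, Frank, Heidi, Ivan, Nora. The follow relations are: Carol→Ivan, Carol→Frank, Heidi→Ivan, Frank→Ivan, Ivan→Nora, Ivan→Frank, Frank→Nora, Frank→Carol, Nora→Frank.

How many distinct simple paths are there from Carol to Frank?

3

Carol→Frank
Carol→Ivan→Frank
Carol→Ivan→Nora→Frank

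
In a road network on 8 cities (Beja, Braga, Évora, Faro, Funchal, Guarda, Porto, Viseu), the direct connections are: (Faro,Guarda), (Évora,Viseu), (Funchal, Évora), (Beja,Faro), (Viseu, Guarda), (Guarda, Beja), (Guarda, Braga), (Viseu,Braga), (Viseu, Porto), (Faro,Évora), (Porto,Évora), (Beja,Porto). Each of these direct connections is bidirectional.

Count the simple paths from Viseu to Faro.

Viseu–Braga–Guarda–Beja–Faro
Viseu–Braga–Guarda–Beja–Porto–Évora–Faro
Viseu–Braga–Guarda–Faro
Viseu–Évora–Faro
Viseu–Évora–Porto–Beja–Faro
Viseu–Évora–Porto–Beja–Guarda–Faro
Viseu–Guarda–Beja–Faro
Viseu–Guarda–Beja–Porto–Évora–Faro
Viseu–Guarda–Faro
Viseu–Porto–Beja–Faro
Viseu–Porto–Beja–Guarda–Faro
Viseu–Porto–Évora–Faro

12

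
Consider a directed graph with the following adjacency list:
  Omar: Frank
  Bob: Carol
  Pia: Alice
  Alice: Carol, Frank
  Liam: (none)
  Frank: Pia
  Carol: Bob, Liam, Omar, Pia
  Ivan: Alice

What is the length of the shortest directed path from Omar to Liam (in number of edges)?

Distance 0: Omar.
Distance 1: Frank.
Distance 2: Pia.
Distance 3: Alice.
Distance 4: Carol.
Distance 5: Bob, Liam — contains Liam.

5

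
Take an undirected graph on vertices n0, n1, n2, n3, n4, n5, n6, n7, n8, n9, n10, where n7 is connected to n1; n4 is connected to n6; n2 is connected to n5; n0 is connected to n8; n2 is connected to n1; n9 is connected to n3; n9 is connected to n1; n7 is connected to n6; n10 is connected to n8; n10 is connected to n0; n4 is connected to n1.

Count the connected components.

2

From n0: component {n0, n8, n10}.
From n1: component {n1, n2, n3, n4, n5, n6, n7, n9}.
That's 2 components.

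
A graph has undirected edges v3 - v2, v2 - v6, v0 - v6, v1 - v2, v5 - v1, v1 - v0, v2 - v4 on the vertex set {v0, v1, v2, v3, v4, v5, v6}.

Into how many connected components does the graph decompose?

1

From v0: component {v0, v1, v2, v3, v4, v5, v6}.
That's 1 component.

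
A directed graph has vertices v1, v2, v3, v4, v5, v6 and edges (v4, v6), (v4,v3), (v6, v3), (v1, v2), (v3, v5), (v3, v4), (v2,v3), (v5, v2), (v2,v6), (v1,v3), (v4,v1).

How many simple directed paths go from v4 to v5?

5

v4→v1→v2→v3→v5
v4→v1→v2→v6→v3→v5
v4→v1→v3→v5
v4→v3→v5
v4→v6→v3→v5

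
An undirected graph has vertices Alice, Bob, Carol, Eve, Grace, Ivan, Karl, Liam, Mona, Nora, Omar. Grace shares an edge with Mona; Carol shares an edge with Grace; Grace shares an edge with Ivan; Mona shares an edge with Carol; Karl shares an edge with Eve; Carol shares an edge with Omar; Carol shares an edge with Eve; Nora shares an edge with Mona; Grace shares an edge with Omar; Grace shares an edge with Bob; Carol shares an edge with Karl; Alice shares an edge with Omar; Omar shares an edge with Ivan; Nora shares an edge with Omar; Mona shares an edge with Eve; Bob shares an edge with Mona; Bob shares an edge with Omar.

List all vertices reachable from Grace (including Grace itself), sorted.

Start at Grace.
Its neighbours: Bob, Carol, Ivan, Mona, Omar.
Then their neighbours: Alice, Eve, Karl, Nora.
Nothing further is reachable.

Alice, Bob, Carol, Eve, Grace, Ivan, Karl, Mona, Nora, Omar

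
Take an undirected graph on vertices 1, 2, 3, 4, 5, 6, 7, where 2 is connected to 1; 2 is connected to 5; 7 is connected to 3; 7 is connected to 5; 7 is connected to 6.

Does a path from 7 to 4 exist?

Explore from 7.
Distance 1: reach 3, 5, 6.
Distance 2: reach 2.
Distance 3: reach 1.
The search is exhausted without reaching 4; it lies in a different component.

No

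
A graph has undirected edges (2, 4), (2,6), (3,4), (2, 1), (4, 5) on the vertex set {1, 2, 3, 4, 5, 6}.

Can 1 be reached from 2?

Yes

Explore from 2.
Distance 1: reach 1, 4, 6.
Found 1.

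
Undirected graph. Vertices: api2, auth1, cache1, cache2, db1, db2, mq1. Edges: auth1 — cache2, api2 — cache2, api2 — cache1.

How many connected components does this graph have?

From api2: component {api2, auth1, cache1, cache2}.
From db1: component {db1}.
From db2: component {db2}.
From mq1: component {mq1}.
That's 4 components.

4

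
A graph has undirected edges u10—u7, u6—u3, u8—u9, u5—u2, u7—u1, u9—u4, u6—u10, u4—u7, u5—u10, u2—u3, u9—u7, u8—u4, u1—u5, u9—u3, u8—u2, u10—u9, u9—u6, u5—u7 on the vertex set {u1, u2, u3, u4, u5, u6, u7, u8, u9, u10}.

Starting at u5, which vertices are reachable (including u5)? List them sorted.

u1, u2, u3, u4, u5, u6, u7, u8, u9, u10

Start at u5.
Its neighbours: u1, u2, u7, u10.
Then their neighbours: u3, u4, u6, u8, u9.
Every vertex is now reached.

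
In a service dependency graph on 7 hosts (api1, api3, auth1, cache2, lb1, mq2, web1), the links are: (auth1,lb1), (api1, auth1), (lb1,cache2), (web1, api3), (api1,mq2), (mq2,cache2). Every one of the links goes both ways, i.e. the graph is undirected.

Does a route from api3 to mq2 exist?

Explore from api3.
Distance 1: reach web1.
The search is exhausted without reaching mq2; it lies in a different component.

No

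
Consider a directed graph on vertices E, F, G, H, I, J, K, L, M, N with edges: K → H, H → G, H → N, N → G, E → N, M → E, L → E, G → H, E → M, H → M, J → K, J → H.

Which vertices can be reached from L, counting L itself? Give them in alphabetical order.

E, G, H, L, M, N

Start at L.
Its neighbours: E.
Then their neighbours: M, N.
Then next layer: G.
Then next layer: H.
Nothing further is reachable.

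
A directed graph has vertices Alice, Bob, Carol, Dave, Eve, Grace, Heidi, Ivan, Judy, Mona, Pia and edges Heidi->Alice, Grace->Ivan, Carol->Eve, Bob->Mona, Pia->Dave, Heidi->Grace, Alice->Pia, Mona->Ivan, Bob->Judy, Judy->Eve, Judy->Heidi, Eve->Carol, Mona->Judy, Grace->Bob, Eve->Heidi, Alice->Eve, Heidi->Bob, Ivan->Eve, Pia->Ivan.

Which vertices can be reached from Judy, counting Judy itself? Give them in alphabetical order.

Alice, Bob, Carol, Dave, Eve, Grace, Heidi, Ivan, Judy, Mona, Pia

Start at Judy.
Its neighbours: Eve, Heidi.
Then their neighbours: Alice, Bob, Carol, Grace.
Then next layer: Ivan, Mona, Pia.
Then next layer: Dave.
Every vertex is now reached.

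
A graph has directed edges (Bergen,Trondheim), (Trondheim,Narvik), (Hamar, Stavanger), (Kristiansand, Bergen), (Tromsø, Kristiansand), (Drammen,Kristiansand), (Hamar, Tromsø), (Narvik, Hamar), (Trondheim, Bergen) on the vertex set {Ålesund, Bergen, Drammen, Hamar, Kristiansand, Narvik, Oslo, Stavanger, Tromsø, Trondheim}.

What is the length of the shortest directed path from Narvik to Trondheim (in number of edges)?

Distance 0: Narvik.
Distance 1: Hamar.
Distance 2: Stavanger, Tromsø.
Distance 3: Kristiansand.
Distance 4: Bergen.
Distance 5: Trondheim — contains Trondheim.

5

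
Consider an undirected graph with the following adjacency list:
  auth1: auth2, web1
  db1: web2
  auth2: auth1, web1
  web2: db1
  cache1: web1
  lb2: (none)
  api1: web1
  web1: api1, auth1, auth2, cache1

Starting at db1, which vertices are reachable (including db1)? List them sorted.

db1, web2

Start at db1.
Its neighbours: web2.
Nothing further is reachable.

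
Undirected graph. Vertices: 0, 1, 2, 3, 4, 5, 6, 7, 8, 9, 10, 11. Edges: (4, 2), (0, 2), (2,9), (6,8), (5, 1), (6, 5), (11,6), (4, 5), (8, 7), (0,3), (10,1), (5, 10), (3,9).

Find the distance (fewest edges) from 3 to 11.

Distance 0: 3.
Distance 1: 0, 9.
Distance 2: 2.
Distance 3: 4.
Distance 4: 5.
Distance 5: 1, 6, 10.
Distance 6: 8, 11 — contains 11.

6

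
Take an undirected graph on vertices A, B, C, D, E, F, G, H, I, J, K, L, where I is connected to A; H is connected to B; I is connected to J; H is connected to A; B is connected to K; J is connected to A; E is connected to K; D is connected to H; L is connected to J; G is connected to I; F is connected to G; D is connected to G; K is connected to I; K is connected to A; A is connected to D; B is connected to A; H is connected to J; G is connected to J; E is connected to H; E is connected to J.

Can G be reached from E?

Explore from E.
Distance 1: reach H, J, K.
Distance 2: reach A, B, D, G, I, L.
Found G.

Yes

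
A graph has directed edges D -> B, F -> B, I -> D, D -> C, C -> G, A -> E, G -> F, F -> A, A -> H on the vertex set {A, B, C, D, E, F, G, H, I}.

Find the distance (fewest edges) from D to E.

5

Distance 0: D.
Distance 1: B, C.
Distance 2: G.
Distance 3: F.
Distance 4: A.
Distance 5: E, H — contains E.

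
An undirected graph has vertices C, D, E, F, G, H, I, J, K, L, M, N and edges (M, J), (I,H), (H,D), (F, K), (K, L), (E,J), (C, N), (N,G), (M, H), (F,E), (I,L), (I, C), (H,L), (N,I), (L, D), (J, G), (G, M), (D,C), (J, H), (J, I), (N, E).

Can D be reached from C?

Explore from C.
Distance 1: reach D, I, N.
Found D.

Yes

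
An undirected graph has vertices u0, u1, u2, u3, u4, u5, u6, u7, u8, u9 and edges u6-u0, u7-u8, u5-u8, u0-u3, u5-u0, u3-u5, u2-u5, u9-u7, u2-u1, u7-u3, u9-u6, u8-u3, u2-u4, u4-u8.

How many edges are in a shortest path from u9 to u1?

5

Distance 0: u9.
Distance 1: u6, u7.
Distance 2: u0, u3, u8.
Distance 3: u4, u5.
Distance 4: u2.
Distance 5: u1 — contains u1.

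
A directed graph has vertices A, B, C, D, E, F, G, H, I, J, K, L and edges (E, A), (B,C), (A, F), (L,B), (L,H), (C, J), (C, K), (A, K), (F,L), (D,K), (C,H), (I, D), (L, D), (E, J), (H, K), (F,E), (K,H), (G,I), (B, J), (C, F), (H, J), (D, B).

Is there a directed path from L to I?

Explore from L.
Distance 1: reach B, D, H.
Distance 2: reach C, J, K.
Distance 3: reach F.
Distance 4: reach E.
Distance 5: reach A.
The search from L is exhausted; no directed path reaches I.

No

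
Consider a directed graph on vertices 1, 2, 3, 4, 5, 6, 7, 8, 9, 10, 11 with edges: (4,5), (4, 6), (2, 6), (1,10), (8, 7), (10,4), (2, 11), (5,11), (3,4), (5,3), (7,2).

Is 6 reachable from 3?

Explore from 3.
Distance 1: reach 4.
Distance 2: reach 5, 6.
Found 6.

Yes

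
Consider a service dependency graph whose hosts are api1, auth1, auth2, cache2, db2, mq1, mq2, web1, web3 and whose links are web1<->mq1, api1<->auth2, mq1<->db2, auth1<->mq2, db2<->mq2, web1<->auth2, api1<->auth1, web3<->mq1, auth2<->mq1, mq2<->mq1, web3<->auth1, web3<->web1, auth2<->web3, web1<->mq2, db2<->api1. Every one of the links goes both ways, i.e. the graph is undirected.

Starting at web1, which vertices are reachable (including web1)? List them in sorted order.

api1, auth1, auth2, db2, mq1, mq2, web1, web3

Start at web1.
Its neighbours: auth2, mq1, mq2, web3.
Then their neighbours: api1, auth1, db2.
Nothing further is reachable.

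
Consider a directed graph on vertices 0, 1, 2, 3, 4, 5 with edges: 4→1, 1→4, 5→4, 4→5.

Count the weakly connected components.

From 0: component {0}.
From 1: component {1, 4, 5}.
From 2: component {2}.
From 3: component {3}.
That's 4 components.

4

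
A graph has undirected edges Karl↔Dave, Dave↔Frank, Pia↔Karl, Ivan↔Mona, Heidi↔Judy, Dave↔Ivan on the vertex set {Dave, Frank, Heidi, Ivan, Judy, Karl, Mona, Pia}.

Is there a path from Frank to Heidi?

No

Explore from Frank.
Distance 1: reach Dave.
Distance 2: reach Ivan, Karl.
Distance 3: reach Mona, Pia.
The search is exhausted without reaching Heidi; it lies in a different component.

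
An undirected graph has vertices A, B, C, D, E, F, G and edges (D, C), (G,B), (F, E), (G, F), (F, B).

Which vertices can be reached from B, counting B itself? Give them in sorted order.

B, E, F, G

Start at B.
Its neighbours: F, G.
Then their neighbours: E.
Nothing further is reachable.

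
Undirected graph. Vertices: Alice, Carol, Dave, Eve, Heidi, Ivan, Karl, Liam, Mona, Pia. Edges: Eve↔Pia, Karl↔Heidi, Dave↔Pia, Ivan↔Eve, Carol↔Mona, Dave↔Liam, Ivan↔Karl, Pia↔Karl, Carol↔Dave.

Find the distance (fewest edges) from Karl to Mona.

Distance 0: Karl.
Distance 1: Heidi, Ivan, Pia.
Distance 2: Dave, Eve.
Distance 3: Carol, Liam.
Distance 4: Mona — contains Mona.

4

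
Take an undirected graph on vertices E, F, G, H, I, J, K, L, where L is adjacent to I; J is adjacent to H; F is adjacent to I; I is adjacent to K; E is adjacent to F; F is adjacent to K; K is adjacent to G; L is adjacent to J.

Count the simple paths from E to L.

E–F–I–L
E–F–K–I–L

2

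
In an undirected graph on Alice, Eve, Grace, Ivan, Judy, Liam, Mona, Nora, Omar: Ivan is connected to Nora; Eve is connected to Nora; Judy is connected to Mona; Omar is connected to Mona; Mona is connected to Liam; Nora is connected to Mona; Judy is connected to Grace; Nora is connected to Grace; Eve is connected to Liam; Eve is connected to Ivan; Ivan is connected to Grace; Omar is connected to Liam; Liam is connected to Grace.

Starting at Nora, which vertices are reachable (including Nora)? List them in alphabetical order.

Eve, Grace, Ivan, Judy, Liam, Mona, Nora, Omar

Start at Nora.
Its neighbours: Eve, Grace, Ivan, Mona.
Then their neighbours: Judy, Liam, Omar.
Nothing further is reachable.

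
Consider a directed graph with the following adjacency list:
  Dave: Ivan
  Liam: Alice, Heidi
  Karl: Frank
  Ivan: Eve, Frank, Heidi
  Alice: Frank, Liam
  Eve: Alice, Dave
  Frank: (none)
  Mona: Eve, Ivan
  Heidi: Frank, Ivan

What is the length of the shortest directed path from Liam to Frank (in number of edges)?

2

Distance 0: Liam.
Distance 1: Alice, Heidi.
Distance 2: Frank, Ivan — contains Frank.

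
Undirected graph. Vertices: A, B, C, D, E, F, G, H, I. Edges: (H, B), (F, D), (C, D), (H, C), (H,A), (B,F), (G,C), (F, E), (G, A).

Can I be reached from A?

No

Explore from A.
Distance 1: reach G, H.
Distance 2: reach B, C.
Distance 3: reach D, F.
Distance 4: reach E.
The search is exhausted without reaching I; it lies in a different component.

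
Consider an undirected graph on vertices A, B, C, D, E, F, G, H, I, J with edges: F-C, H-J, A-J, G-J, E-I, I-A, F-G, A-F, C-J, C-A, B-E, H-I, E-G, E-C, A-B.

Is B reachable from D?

No

D has no edges, so nothing is reachable from it.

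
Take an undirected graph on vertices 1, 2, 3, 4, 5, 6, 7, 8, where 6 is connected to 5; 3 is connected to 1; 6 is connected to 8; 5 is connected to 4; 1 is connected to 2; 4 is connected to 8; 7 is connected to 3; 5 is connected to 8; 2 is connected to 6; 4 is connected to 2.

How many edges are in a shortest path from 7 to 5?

5

Distance 0: 7.
Distance 1: 3.
Distance 2: 1.
Distance 3: 2.
Distance 4: 4, 6.
Distance 5: 5, 8 — contains 5.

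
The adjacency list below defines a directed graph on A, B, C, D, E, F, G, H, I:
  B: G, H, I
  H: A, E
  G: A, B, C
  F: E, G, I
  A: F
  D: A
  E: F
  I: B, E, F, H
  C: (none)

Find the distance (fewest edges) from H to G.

Distance 0: H.
Distance 1: A, E.
Distance 2: F.
Distance 3: G, I — contains G.

3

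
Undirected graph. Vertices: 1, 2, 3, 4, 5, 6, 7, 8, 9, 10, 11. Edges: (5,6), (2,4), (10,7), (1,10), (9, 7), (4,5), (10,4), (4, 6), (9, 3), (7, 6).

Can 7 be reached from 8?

No

8 has no edges, so nothing is reachable from it.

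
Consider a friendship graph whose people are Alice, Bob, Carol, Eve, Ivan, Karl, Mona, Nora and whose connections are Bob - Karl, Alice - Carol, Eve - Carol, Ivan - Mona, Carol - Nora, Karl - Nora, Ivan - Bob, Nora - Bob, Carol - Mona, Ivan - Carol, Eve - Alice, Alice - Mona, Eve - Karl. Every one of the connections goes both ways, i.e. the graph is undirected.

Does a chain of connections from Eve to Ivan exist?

Yes

Explore from Eve.
Distance 1: reach Alice, Carol, Karl.
Distance 2: reach Bob, Ivan, Mona, Nora.
Found Ivan.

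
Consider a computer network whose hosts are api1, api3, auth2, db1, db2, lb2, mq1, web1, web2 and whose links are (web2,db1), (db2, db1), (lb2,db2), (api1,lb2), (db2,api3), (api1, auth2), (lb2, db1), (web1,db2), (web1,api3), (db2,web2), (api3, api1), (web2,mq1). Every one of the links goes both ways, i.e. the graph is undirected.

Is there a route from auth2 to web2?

Explore from auth2.
Distance 1: reach api1.
Distance 2: reach api3, lb2.
Distance 3: reach db1, db2, web1.
Distance 4: reach web2.
Found web2.

Yes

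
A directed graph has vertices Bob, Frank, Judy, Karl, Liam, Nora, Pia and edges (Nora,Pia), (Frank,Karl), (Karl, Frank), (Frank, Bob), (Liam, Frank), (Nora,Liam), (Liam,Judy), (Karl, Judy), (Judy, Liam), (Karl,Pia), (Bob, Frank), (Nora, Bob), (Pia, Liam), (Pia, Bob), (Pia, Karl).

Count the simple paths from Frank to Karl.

1

Frank→Karl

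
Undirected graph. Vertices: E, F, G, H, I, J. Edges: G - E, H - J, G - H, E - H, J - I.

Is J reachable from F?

F has no edges, so nothing is reachable from it.

No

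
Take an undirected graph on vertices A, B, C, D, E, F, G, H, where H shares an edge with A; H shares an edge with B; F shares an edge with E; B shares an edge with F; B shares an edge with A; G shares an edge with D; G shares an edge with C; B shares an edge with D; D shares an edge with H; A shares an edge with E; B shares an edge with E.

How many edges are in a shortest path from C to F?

4

Distance 0: C.
Distance 1: G.
Distance 2: D.
Distance 3: B, H.
Distance 4: A, E, F — contains F.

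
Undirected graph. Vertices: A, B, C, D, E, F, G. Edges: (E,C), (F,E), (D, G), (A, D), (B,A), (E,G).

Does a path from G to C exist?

Yes

Explore from G.
Distance 1: reach D, E.
Distance 2: reach A, C, F.
Found C.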